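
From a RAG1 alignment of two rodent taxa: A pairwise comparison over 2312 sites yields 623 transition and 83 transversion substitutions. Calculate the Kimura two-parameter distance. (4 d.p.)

P = 623/2312 ≈ 0.269464 and Q = 83/2312 ≈ 0.0359.
Under the Kimura two-parameter model, d = −½ ln(1 − 2P − Q) − ¼ ln(1 − 2Q).
1 − 2P − Q = 0.425172, giving −½ ln(0.425172) = 0.427631.
1 − 2Q = 0.9282, giving −¼ ln(0.9282) = 0.018627.
d = 0.427631 + 0.018627 = 0.446258.

0.4463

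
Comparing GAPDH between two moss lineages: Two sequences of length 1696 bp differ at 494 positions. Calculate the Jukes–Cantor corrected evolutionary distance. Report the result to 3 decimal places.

p = 494/1696 ≈ 0.291274.
d = −(3/4) ln(1 − 4p/3) = −0.75 ln(1 − 0.388365) = −0.75 ln(0.611635)
  = −0.75 × (-0.491620) = 0.368715 substitutions/site.

0.369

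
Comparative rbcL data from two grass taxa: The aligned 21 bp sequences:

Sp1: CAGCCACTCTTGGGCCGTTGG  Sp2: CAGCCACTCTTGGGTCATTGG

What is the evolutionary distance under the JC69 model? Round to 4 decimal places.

0.1019

The sequences differ at 2 of 21 sites (15, 17), so p = 2/21 ≈ 0.095238.
d = −(3/4) ln(1 − 4p/3) = −0.75 ln(1 − 0.126984) = −0.75 ln(0.873016)
  = −0.75 × (-0.135801) = 0.101851 substitutions/site.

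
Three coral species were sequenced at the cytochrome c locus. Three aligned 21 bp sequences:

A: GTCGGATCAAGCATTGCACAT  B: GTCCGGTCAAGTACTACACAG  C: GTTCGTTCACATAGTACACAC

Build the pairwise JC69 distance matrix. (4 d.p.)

d(A,B) = 0.3597, d(A,C) = 0.6355, d(B,C) = 0.3597

A–B: 6/21 sites differ → p ≈ 0.285714, d = −0.75 ln(1 − 0.380952) = 0.359679 ≈ 0.3597.
A–C: 9/21 sites differ → p ≈ 0.428571, d = −0.75 ln(1 − 0.571428) = 0.635472 ≈ 0.6355.
B–C: 6/21 sites differ → p ≈ 0.285714, d = −0.75 ln(1 − 0.380952) = 0.359679 ≈ 0.3597.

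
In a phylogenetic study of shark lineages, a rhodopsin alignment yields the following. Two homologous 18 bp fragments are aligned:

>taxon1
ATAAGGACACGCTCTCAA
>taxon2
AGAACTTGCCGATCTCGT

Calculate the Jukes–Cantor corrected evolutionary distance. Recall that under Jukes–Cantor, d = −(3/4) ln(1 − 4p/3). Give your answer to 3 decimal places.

The sequences differ at 9 of 18 sites (2, 5, 6, 7, 8, 9, 12, 17, 18), so p = 9/18 = 0.5.
d = −(3/4) ln(1 − 4p/3) = −0.75 ln(1 − 0.666667) = −0.75 ln(0.333333)
  = −0.75 × (-1.098613) = 0.823960 substitutions/site.

0.824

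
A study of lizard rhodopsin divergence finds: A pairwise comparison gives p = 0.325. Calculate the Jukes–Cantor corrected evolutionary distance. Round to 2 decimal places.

d = −(3/4) ln(1 − 4p/3) = −0.75 ln(1 − 0.433333) = −0.75 ln(0.566667)
  = −0.75 × (-0.567983) = 0.425987 substitutions/site.

0.43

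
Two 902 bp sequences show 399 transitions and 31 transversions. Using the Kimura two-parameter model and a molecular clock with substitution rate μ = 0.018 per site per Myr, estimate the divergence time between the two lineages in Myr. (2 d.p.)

P = 399/902 ≈ 0.44235 and Q = 31/902 ≈ 0.034368.
Under the Kimura two-parameter model, d = −½ ln(1 − 2P − Q) − ¼ ln(1 − 2Q).
1 − 2P − Q = 0.080932, giving −½ ln(0.080932) = 1.257073.
1 − 2Q = 0.931264, giving −¼ ln(0.931264) = 0.017803.
d = 1.257073 + 0.017803 = 1.274876.
Under a molecular clock d = 2μt, so t = d/(2μ) = 1.274876 / (2 × 0.018) = 35.41 Myr.

35.41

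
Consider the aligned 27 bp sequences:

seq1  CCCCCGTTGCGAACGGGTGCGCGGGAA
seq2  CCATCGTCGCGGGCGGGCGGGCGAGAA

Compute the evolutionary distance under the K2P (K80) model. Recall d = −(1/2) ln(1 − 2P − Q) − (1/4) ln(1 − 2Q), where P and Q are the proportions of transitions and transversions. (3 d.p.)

0.406

Of 27 sites, 6 differences are transitions and 2 are transversions, so P = 6/27 ≈ 0.222222 and Q = 2/27 ≈ 0.074074.
Under the Kimura two-parameter model, d = −½ ln(1 − 2P − Q) − ¼ ln(1 − 2Q).
1 − 2P − Q = 0.481482, giving −½ ln(0.481482) = 0.365443.
1 − 2Q = 0.851852, giving −¼ ln(0.851852) = 0.040086.
d = 0.365443 + 0.040086 = 0.405529.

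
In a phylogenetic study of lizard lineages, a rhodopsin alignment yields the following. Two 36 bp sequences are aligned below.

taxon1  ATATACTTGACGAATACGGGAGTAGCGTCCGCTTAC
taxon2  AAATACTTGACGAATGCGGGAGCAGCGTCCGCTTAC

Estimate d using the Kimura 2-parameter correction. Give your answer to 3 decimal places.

Of 36 sites, 2 differences are transitions and 1 are transversions, so P = 2/36 ≈ 0.055556 and Q = 1/36 ≈ 0.027778.
Under the Kimura two-parameter model, d = −½ ln(1 − 2P − Q) − ¼ ln(1 − 2Q).
1 − 2P − Q = 0.86111, giving −½ ln(0.86111) = 0.074767.
1 − 2Q = 0.944444, giving −¼ ln(0.944444) = 0.014290.
d = 0.074767 + 0.014290 = 0.089057.

0.089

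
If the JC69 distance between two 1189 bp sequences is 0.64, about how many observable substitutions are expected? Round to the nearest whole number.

512

Invert JC69: p = (3/4)(1 − e^(−4d/3)) = 0.75 × (1 − e^(-0.853333)) = 0.75 × (1 − 0.425993) = 0.430505.
Expected differing sites = pL ≈ 0.430505 × 1189 = 511.870445 ≈ 512.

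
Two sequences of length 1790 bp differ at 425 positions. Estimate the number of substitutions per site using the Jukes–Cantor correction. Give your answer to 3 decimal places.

p = 425/1790 ≈ 0.23743.
d = −(3/4) ln(1 − 4p/3) = −0.75 ln(1 − 0.316573) = −0.75 ln(0.683427)
  = −0.75 × (-0.380635) = 0.285476 substitutions/site.

0.285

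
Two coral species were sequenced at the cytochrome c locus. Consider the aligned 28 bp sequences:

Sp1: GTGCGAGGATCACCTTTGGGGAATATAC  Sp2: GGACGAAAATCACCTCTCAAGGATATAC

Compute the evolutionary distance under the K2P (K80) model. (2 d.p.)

Of 28 sites, 7 differences are transitions and 2 are transversions, so P = 7/28 = 0.25 and Q = 2/28 ≈ 0.071429.
Under the Kimura two-parameter model, d = −½ ln(1 − 2P − Q) − ¼ ln(1 − 2Q).
1 − 2P − Q = 0.428571, giving −½ ln(0.428571) = 0.423649.
1 − 2Q = 0.857142, giving −¼ ln(0.857142) = 0.038538.
d = 0.423649 + 0.038538 = 0.462187.

0.46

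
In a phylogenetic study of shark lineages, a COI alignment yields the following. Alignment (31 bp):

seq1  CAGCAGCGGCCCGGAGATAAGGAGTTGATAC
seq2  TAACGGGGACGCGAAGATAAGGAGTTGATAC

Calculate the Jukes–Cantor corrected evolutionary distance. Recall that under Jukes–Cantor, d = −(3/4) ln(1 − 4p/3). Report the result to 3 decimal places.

0.269

The sequences differ at 7 of 31 sites (1, 3, 5, 7, 9, 11, 14), so p = 7/31 ≈ 0.225806.
d = −(3/4) ln(1 − 4p/3) = −0.75 ln(1 − 0.301075) = −0.75 ln(0.698925)
  = −0.75 × (-0.358212) = 0.268659 substitutions/site.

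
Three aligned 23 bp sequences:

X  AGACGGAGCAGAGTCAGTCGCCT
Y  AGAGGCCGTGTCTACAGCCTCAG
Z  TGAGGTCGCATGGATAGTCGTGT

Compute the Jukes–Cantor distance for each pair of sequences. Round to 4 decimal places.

d(X,Y) = 1.0507, d(X,Z) = 0.6501, d(Y,Z) = 0.8922

X–Y: 13/23 sites differ → p ≈ 0.565217, d = −0.75 ln(1 − 0.753623) = 1.050669 ≈ 1.0507.
X–Z: 10/23 sites differ → p ≈ 0.434783, d = −0.75 ln(1 − 0.579711) = 0.650110 ≈ 0.6501.
Y–Z: 12/23 sites differ → p ≈ 0.521739, d = −0.75 ln(1 − 0.695652) = 0.892188 ≈ 0.8922.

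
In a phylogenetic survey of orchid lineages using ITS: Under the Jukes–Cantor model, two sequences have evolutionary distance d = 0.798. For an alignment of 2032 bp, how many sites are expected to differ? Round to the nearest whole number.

998

Invert JC69: p = (3/4)(1 − e^(−4d/3)) = 0.75 × (1 − e^(-1.064)) = 0.75 × (1 − 0.345073) = 0.491195.
Expected differing sites = pL ≈ 0.491195 × 2032 = 998.10824 ≈ 998.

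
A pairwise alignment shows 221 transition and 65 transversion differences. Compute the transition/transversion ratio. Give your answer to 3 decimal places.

3.400

R = 221/65 = 3.400.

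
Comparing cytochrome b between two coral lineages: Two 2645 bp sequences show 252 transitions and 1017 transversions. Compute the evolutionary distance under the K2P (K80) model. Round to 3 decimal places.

0.794

P = 252/2645 ≈ 0.095274 and Q = 1017/2645 ≈ 0.384499.
Under the Kimura two-parameter model, d = −½ ln(1 − 2P − Q) − ¼ ln(1 − 2Q).
1 − 2P − Q = 0.424953, giving −½ ln(0.424953) = 0.427888.
1 − 2Q = 0.231002, giving −¼ ln(0.231002) = 0.366332.
d = 0.427888 + 0.366332 = 0.794220.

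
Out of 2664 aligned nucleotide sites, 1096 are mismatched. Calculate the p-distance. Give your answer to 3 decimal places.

0.411

p = 1096/2664 = 0.411411… ≈ 0.411 (to 3 d.p.).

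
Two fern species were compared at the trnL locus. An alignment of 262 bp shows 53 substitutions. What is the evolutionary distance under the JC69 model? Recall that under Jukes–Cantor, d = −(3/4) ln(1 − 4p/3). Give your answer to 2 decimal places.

0.24

p = 53/262 ≈ 0.20229.
d = −(3/4) ln(1 − 4p/3) = −0.75 ln(1 − 0.26972) = −0.75 ln(0.73028)
  = −0.75 × (-0.314327) = 0.235745 substitutions/site.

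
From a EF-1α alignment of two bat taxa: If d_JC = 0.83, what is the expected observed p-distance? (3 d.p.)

0.502

p = (3/4)(1 − e^(−4d/3)) = 0.75 × (1 − e^(-1.106667)) = 0.75 × (1 − 0.330659) = 0.502006.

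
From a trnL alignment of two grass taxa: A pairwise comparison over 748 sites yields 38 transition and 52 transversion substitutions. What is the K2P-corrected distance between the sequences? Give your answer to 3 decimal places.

0.131

P = 38/748 ≈ 0.050802 and Q = 52/748 ≈ 0.069519.
Under the Kimura two-parameter model, d = −½ ln(1 − 2P − Q) − ¼ ln(1 − 2Q).
1 − 2P − Q = 0.828877, giving −½ ln(0.828877) = 0.093842.
1 − 2Q = 0.860962, giving −¼ ln(0.860962) = 0.037426.
d = 0.093842 + 0.037426 = 0.131268.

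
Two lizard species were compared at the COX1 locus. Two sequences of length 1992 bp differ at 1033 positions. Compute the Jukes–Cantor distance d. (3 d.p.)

0.882

p = 1033/1992 ≈ 0.518574.
d = −(3/4) ln(1 − 4p/3) = −0.75 ln(1 − 0.691432) = −0.75 ln(0.308568)
  = −0.75 × (-1.175813) = 0.881860 substitutions/site.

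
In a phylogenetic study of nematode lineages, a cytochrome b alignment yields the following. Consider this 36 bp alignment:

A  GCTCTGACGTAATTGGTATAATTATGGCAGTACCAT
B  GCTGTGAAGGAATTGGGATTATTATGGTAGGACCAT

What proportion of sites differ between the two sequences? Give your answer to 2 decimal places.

The sequences differ at 7 of 36 positions (sites 4, 8, 10, 17, 20, 28, 31).
p = 7/36 = 0.194444… ≈ 0.19 (to 2 d.p.).

0.19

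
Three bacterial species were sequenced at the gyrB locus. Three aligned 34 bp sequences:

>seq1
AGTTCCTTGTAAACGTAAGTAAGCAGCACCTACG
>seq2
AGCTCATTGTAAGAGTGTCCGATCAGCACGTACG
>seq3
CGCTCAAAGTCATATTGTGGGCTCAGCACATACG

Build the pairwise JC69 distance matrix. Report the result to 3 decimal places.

d(seq1,seq2) = 0.423, d(seq1,seq3) = 0.741, d(seq2,seq3) = 0.373

seq1–seq2: 11/34 sites differ → p ≈ 0.323529, d = −0.75 ln(1 − 0.431372) = 0.423397 ≈ 0.423.
seq1–seq3: 16/34 sites differ → p ≈ 0.470588, d = −0.75 ln(1 − 0.627451) = 0.740540 ≈ 0.741.
seq2–seq3: 10/34 sites differ → p ≈ 0.294118, d = −0.75 ln(1 − 0.392157) = 0.373379 ≈ 0.373.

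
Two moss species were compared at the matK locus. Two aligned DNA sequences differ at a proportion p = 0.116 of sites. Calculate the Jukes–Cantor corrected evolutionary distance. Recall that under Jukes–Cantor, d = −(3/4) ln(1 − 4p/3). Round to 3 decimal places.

d = −(3/4) ln(1 − 4p/3) = −0.75 ln(1 − 0.154667) = −0.75 ln(0.845333)
  = −0.75 × (-0.168025) = 0.126019 substitutions/site.

0.126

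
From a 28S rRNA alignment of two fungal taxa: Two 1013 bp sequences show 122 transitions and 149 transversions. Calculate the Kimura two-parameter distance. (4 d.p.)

0.3326

P = 122/1013 ≈ 0.120434 and Q = 149/1013 ≈ 0.147088.
Under the Kimura two-parameter model, d = −½ ln(1 − 2P − Q) − ¼ ln(1 − 2Q).
1 − 2P − Q = 0.612044, giving −½ ln(0.612044) = 0.245476.
1 − 2Q = 0.705824, giving −¼ ln(0.705824) = 0.087097.
d = 0.245476 + 0.087097 = 0.332573.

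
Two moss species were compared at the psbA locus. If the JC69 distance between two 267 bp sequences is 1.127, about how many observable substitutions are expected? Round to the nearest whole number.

Invert JC69: p = (3/4)(1 − e^(−4d/3)) = 0.75 × (1 − e^(-1.502667)) = 0.75 × (1 − 0.222536) = 0.583098.
Expected differing sites = pL ≈ 0.583098 × 267 = 155.687166 ≈ 156.

156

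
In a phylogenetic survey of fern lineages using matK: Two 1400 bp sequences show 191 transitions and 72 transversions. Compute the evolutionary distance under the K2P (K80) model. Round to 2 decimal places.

P = 191/1400 ≈ 0.136429 and Q = 72/1400 ≈ 0.051429.
Under the Kimura two-parameter model, d = −½ ln(1 − 2P − Q) − ¼ ln(1 − 2Q).
1 − 2P − Q = 0.675713, giving −½ ln(0.675713) = 0.195993.
1 − 2Q = 0.897142, giving −¼ ln(0.897142) = 0.027135.
d = 0.195993 + 0.027135 = 0.223128.

0.22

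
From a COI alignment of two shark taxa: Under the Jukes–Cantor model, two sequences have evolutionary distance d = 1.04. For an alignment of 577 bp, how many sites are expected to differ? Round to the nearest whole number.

Invert JC69: p = (3/4)(1 − e^(−4d/3)) = 0.75 × (1 − e^(-1.386667)) = 0.75 × (1 − 0.249907) = 0.562570.
Expected differing sites = pL ≈ 0.562570 × 577 = 324.60289 ≈ 325.

325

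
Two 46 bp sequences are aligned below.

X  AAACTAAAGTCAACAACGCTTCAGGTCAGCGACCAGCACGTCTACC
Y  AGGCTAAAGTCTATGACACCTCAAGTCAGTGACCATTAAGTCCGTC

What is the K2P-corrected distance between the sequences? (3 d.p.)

0.477

Of 46 sites, 12 differences are transitions and 3 are transversions, so P = 12/46 ≈ 0.26087 and Q = 3/46 ≈ 0.065217.
Under the Kimura two-parameter model, d = −½ ln(1 − 2P − Q) − ¼ ln(1 − 2Q).
1 − 2P − Q = 0.413043, giving −½ ln(0.413043) = 0.442102.
1 − 2Q = 0.869566, giving −¼ ln(0.869566) = 0.034940.
d = 0.442102 + 0.034940 = 0.477042.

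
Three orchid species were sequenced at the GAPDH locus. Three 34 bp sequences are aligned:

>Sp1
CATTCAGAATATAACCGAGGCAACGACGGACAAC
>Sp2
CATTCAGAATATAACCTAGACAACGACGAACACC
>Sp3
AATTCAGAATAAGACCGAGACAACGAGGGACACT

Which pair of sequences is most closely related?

Sp1–Sp2: 4/34 differ, p = 0.118, d = 0.128.
Sp1–Sp3: 7/34 differ, p = 0.206, d = 0.241.
Sp2–Sp3: 7/34 differ, p = 0.206, d = 0.241.
The smallest distance is between Sp1 and Sp2.

Sp1 and Sp2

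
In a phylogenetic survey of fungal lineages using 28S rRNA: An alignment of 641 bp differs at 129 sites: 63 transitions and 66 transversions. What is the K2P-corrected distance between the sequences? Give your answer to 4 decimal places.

0.2356

P = 63/641 ≈ 0.098284 and Q = 66/641 ≈ 0.102964.
Under the Kimura two-parameter model, d = −½ ln(1 − 2P − Q) − ¼ ln(1 − 2Q).
1 − 2P − Q = 0.700468, giving −½ ln(0.700468) = 0.178003.
1 − 2Q = 0.794072, giving −¼ ln(0.794072) = 0.057645.
d = 0.178003 + 0.057645 = 0.235648.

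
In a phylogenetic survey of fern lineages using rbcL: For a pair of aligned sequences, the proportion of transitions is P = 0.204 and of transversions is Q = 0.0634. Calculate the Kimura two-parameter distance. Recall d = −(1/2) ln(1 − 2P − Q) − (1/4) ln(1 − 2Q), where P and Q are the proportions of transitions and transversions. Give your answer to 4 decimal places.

Under the Kimura two-parameter model, d = −½ ln(1 − 2P − Q) − ¼ ln(1 − 2Q).
1 − 2P − Q = 0.5286, giving −½ ln(0.5286) = 0.318762.
1 − 2Q = 0.8732, giving −¼ ln(0.8732) = 0.033898.
d = 0.318762 + 0.033898 = 0.352660.

0.3527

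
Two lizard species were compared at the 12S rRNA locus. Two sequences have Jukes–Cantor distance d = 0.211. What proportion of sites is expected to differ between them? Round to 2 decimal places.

p = (3/4)(1 − e^(−4d/3)) = 0.75 × (1 − e^(-0.281333)) = 0.75 × (1 − 0.754777) = 0.183917.

0.18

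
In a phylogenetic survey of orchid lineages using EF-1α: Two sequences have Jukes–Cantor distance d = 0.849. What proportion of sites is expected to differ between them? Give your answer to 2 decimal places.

0.51

p = (3/4)(1 − e^(−4d/3)) = 0.75 × (1 − e^(-1.132)) = 0.75 × (1 − 0.322388) = 0.508209.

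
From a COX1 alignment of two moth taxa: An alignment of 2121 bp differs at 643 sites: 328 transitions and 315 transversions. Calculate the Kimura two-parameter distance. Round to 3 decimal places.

P = 328/2121 ≈ 0.154644 and Q = 315/2121 ≈ 0.148515.
Under the Kimura two-parameter model, d = −½ ln(1 − 2P − Q) − ¼ ln(1 − 2Q).
1 − 2P − Q = 0.542197, giving −½ ln(0.542197) = 0.306063.
1 − 2Q = 0.70297, giving −¼ ln(0.70297) = 0.088110.
d = 0.306063 + 0.088110 = 0.394173.

0.394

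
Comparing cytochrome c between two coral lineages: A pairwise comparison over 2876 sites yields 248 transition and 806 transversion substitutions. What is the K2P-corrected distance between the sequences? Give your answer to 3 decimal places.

0.507

P = 248/2876 ≈ 0.086231 and Q = 806/2876 ≈ 0.28025.
Under the Kimura two-parameter model, d = −½ ln(1 − 2P − Q) − ¼ ln(1 − 2Q).
1 − 2P − Q = 0.547288, giving −½ ln(0.547288) = 0.301390.
1 − 2Q = 0.4395, giving −¼ ln(0.4395) = 0.205529.
d = 0.301390 + 0.205529 = 0.506919.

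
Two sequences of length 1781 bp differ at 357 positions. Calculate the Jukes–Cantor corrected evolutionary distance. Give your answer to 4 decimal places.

p = 357/1781 ≈ 0.200449.
d = −(3/4) ln(1 − 4p/3) = −0.75 ln(1 − 0.267265) = −0.75 ln(0.732735)
  = −0.75 × (-0.310971) = 0.233228 substitutions/site.

0.2332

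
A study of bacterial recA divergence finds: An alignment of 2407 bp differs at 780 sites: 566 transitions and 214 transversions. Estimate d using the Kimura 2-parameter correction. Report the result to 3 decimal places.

P = 566/2407 ≈ 0.235147 and Q = 214/2407 ≈ 0.088907.
Under the Kimura two-parameter model, d = −½ ln(1 − 2P − Q) − ¼ ln(1 − 2Q).
1 − 2P − Q = 0.440799, giving −½ ln(0.440799) = 0.409583.
1 − 2Q = 0.822186, giving −¼ ln(0.822186) = 0.048947.
d = 0.409583 + 0.048947 = 0.458530.

0.459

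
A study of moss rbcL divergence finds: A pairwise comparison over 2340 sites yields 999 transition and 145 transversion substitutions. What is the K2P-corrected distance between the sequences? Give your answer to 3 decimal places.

P = 999/2340 ≈ 0.426923 and Q = 145/2340 ≈ 0.061966.
Under the Kimura two-parameter model, d = −½ ln(1 − 2P − Q) − ¼ ln(1 − 2Q).
1 − 2P − Q = 0.084188, giving −½ ln(0.084188) = 1.237351.
1 − 2Q = 0.876068, giving −¼ ln(0.876068) = 0.033078.
d = 1.237351 + 0.033078 = 1.270429.

1.270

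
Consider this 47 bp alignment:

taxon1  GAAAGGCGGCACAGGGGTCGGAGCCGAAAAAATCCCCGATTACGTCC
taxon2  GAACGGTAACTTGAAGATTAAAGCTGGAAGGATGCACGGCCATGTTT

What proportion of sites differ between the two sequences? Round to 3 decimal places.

0.532

The sequences differ at 25 of 47 positions.
p = 25/47 = 0.531914… ≈ 0.532 (to 3 d.p.).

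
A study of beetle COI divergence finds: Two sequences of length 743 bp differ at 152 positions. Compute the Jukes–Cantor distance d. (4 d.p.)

0.2389

p = 152/743 ≈ 0.204576.
d = −(3/4) ln(1 − 4p/3) = −0.75 ln(1 − 0.272768) = −0.75 ln(0.727232)
  = −0.75 × (-0.318510) = 0.238883 substitutions/site.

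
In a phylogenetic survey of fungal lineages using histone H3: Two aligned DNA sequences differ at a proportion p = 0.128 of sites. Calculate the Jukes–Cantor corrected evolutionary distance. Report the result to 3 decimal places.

0.140

d = −(3/4) ln(1 − 4p/3) = −0.75 ln(1 − 0.170667) = −0.75 ln(0.829333)
  = −0.75 × (-0.187134) = 0.140351 substitutions/site.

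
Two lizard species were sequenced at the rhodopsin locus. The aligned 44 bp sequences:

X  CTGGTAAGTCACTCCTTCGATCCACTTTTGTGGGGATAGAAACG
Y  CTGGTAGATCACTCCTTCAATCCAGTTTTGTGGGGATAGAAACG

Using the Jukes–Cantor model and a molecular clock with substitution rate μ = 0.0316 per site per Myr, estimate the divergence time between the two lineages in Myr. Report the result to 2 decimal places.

1.53

The sequences differ at 4 of 44 sites (7, 8, 19, 25), so p = 4/44 ≈ 0.090909.
d = −(3/4) ln(1 − 4p/3) = −0.75 ln(1 − 0.121212) = −0.75 ln(0.878788)
  = −0.75 × (-0.129212) = 0.096909 substitutions/site.
Under a molecular clock d = 2μt, so t = d/(2μ) = 0.096909 / (2 × 0.0316) = 1.53 Myr.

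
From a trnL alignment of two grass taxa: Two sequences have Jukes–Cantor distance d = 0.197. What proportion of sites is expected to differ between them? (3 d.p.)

0.173

p = (3/4)(1 − e^(−4d/3)) = 0.75 × (1 − e^(-0.262667)) = 0.75 × (1 − 0.768998) = 0.173252.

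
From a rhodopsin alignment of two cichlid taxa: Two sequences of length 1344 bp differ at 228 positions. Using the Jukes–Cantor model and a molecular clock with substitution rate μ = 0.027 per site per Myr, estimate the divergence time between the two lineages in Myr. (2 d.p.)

3.56

p = 228/1344 ≈ 0.169643.
d = −(3/4) ln(1 − 4p/3) = −0.75 ln(1 − 0.226191) = −0.75 ln(0.773809)
  = −0.75 × (-0.256430) = 0.192323 substitutions/site.
Under a molecular clock d = 2μt, so t = d/(2μ) = 0.192323 / (2 × 0.027) = 3.56 Myr.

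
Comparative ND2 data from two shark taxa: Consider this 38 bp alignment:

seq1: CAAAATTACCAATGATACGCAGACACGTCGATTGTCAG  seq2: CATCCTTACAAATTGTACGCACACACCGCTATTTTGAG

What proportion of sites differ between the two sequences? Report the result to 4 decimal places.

0.3158

The sequences differ at 12 of 38 positions.
p = 12/38 = 0.315789… ≈ 0.3158 (to 4 d.p.).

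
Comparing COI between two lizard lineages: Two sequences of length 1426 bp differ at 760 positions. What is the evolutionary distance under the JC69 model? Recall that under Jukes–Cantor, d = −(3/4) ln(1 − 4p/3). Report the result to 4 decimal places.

0.9300

p = 760/1426 ≈ 0.532959.
d = −(3/4) ln(1 − 4p/3) = −0.75 ln(1 − 0.710612) = −0.75 ln(0.289388)
  = −0.75 × (-1.239987) = 0.929990 substitutions/site.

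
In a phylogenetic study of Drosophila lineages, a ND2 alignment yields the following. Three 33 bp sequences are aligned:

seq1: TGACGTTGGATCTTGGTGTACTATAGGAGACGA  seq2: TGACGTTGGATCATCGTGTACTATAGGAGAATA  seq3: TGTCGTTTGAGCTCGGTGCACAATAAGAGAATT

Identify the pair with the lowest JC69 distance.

seq1–seq2: 4/33 differ, p = 0.121, d = 0.132.
seq1–seq3: 10/33 differ, p = 0.303, d = 0.388.
seq2–seq3: 10/33 differ, p = 0.303, d = 0.388.
The smallest distance is between seq1 and seq2.

seq1 and seq2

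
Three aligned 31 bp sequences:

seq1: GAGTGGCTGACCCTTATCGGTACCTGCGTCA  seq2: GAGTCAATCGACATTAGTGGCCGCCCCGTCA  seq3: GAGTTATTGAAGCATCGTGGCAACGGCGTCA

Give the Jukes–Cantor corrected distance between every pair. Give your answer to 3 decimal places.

d(seq1,seq2) = 0.691, d(seq1,seq3) = 0.544, d(seq2,seq3) = 0.544

seq1–seq2: 14/31 sites differ → p ≈ 0.451613, d = −0.75 ln(1 − 0.602151) = 0.691262 ≈ 0.691.
seq1–seq3: 12/31 sites differ → p ≈ 0.387097, d = −0.75 ln(1 − 0.516129) = 0.544453 ≈ 0.544.
seq2–seq3: 12/31 sites differ → p ≈ 0.387097, d = −0.75 ln(1 − 0.516129) = 0.544453 ≈ 0.544.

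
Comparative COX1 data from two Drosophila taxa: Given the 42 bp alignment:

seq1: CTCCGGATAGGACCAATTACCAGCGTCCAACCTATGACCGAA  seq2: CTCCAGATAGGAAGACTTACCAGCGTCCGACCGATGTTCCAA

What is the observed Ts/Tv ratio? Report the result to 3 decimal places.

Transitions are A↔G and C↔T; transversions are all other mismatches.
Transitions: 3. Transversions: 6.
R = 3/6 = 0.500.

0.500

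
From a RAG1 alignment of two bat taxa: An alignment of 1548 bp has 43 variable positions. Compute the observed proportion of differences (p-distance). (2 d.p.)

0.03

p = 43/1548 = 0.027777… ≈ 0.03 (to 2 d.p.).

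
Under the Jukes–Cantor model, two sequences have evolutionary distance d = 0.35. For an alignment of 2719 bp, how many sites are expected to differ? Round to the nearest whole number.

Invert JC69: p = (3/4)(1 − e^(−4d/3)) = 0.75 × (1 − e^(-0.466667)) = 0.75 × (1 − 0.627089) = 0.279683.
Expected differing sites = pL ≈ 0.279683 × 2719 = 760.458077 ≈ 760.

760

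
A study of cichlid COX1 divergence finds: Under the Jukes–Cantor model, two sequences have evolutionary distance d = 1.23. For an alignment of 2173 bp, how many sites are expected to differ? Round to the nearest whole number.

1314

Invert JC69: p = (3/4)(1 − e^(−4d/3)) = 0.75 × (1 − e^(-1.64)) = 0.75 × (1 − 0.193980) = 0.604515.
Expected differing sites = pL ≈ 0.604515 × 2173 = 1313.611095 ≈ 1314.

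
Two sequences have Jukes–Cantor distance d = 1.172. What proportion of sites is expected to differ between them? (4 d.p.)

p = (3/4)(1 − e^(−4d/3)) = 0.75 × (1 − e^(-1.562667)) = 0.75 × (1 − 0.209576) = 0.592818.

0.5928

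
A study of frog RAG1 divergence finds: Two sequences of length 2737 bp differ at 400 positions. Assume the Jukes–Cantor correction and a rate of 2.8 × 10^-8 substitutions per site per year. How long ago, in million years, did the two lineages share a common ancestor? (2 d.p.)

2.90

p = 400/2737 ≈ 0.146145.
d = −(3/4) ln(1 − 4p/3) = −0.75 ln(1 − 0.19486) = −0.75 ln(0.80514)
  = −0.75 × (-0.216739) = 0.162554 substitutions/site.
Under a molecular clock d = 2μt, so t = d/(2μ) = 0.162554 / (2 × 2.8 × 10^-8) = 2.90 million years.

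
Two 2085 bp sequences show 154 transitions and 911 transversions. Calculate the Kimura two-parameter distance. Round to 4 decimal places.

P = 154/2085 ≈ 0.073861 and Q = 911/2085 ≈ 0.43693.
Under the Kimura two-parameter model, d = −½ ln(1 − 2P − Q) − ¼ ln(1 − 2Q).
1 − 2P − Q = 0.415348, giving −½ ln(0.415348) = 0.439319.
1 − 2Q = 0.12614, giving −¼ ln(0.12614) = 0.517591.
d = 0.439319 + 0.517591 = 0.956910.

0.9569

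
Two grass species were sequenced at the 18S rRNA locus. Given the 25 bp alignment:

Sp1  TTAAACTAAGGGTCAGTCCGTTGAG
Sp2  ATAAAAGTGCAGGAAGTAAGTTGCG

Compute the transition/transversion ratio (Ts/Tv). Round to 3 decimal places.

Transitions are A↔G and C↔T; transversions are all other mismatches.
Transitions: 2. Transversions: 10.
R = 2/10 = 0.200.

0.200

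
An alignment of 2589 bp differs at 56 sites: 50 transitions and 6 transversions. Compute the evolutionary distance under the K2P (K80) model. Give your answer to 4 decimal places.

P = 50/2589 ≈ 0.019312 and Q = 6/2589 ≈ 0.002317.
Under the Kimura two-parameter model, d = −½ ln(1 − 2P − Q) − ¼ ln(1 − 2Q).
1 − 2P − Q = 0.959059, giving −½ ln(0.959059) = 0.020901.
1 − 2Q = 0.995366, giving −¼ ln(0.995366) = 0.001161.
d = 0.020901 + 0.001161 = 0.022062.

0.0221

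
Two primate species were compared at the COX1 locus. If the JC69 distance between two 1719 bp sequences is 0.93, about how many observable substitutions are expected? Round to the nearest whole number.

Invert JC69: p = (3/4)(1 − e^(−4d/3)) = 0.75 × (1 − e^(-1.24)) = 0.75 × (1 − 0.289384) = 0.532962.
Expected differing sites = pL ≈ 0.532962 × 1719 = 916.161678 ≈ 916.

916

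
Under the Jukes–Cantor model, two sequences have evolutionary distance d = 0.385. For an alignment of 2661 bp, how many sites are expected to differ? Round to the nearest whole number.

801

Invert JC69: p = (3/4)(1 − e^(−4d/3)) = 0.75 × (1 − e^(-0.513333)) = 0.75 × (1 − 0.598497) = 0.301127.
Expected differing sites = pL ≈ 0.301127 × 2661 = 801.298947 ≈ 801.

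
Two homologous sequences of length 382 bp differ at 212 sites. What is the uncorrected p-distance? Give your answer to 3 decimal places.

0.555

p = 212/382 = 0.554973… ≈ 0.555 (to 3 d.p.).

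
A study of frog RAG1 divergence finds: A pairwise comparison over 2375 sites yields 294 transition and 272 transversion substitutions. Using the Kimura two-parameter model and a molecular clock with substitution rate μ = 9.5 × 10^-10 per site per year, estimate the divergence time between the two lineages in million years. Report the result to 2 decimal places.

P = 294/2375 ≈ 0.123789 and Q = 272/2375 ≈ 0.114526.
Under the Kimura two-parameter model, d = −½ ln(1 − 2P − Q) − ¼ ln(1 − 2Q).
1 − 2P − Q = 0.637896, giving −½ ln(0.637896) = 0.224790.
1 − 2Q = 0.770948, giving −¼ ln(0.770948) = 0.065034.
d = 0.224790 + 0.065034 = 0.289824.
Under a molecular clock d = 2μt, so t = d/(2μ) = 0.289824 / (2 × 9.5 × 10^-10) = 152.54 million years.

152.54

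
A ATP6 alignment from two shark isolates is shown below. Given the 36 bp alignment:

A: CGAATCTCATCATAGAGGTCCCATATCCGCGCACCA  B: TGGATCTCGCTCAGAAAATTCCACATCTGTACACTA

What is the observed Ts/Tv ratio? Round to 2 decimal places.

Transitions are A↔G and C↔T; transversions are all other mismatches.
Transitions: 15. Transversions: 2.
R = 15/2 = 7.50.

7.50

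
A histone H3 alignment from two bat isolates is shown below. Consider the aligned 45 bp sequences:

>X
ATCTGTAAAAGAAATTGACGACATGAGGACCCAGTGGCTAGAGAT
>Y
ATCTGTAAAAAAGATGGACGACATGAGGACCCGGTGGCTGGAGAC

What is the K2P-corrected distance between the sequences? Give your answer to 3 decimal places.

Of 45 sites, 5 differences are transitions and 1 are transversions, so P = 5/45 ≈ 0.111111 and Q = 1/45 ≈ 0.022222.
Under the Kimura two-parameter model, d = −½ ln(1 − 2P − Q) − ¼ ln(1 − 2Q).
1 − 2P − Q = 0.755556, giving −½ ln(0.755556) = 0.140151.
1 − 2Q = 0.955556, giving −¼ ln(0.955556) = 0.011365.
d = 0.140151 + 0.011365 = 0.151516.

0.152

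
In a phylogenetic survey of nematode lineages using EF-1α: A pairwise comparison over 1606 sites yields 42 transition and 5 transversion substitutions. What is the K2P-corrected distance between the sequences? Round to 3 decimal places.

P = 42/1606 ≈ 0.026152 and Q = 5/1606 ≈ 0.003113.
Under the Kimura two-parameter model, d = −½ ln(1 − 2P − Q) − ¼ ln(1 − 2Q).
1 − 2P − Q = 0.944583, giving −½ ln(0.944583) = 0.028506.
1 − 2Q = 0.993774, giving −¼ ln(0.993774) = 0.001561.
d = 0.028506 + 0.001561 = 0.030067.

0.030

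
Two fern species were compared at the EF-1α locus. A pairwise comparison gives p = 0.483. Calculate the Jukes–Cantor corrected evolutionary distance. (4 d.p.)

0.7746

d = −(3/4) ln(1 − 4p/3) = −0.75 ln(1 − 0.644) = −0.75 ln(0.356)
  = −0.75 × (-1.032825) = 0.774619 substitutions/site.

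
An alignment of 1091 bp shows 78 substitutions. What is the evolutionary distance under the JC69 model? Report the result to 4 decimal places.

0.0751

p = 78/1091 ≈ 0.071494.
d = −(3/4) ln(1 − 4p/3) = −0.75 ln(1 − 0.095325) = −0.75 ln(0.904675)
  = −0.75 × (-0.100180) = 0.075135 substitutions/site.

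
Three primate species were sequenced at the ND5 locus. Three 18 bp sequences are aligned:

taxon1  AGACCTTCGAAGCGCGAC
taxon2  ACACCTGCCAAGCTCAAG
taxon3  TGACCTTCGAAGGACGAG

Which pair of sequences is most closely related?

taxon1–taxon2: 6/18 differ, p = 0.333, d = 0.441.
taxon1–taxon3: 4/18 differ, p = 0.222, d = 0.264.
taxon2–taxon3: 7/18 differ, p = 0.389, d = 0.548.
The smallest distance is between taxon1 and taxon3.

taxon1 and taxon3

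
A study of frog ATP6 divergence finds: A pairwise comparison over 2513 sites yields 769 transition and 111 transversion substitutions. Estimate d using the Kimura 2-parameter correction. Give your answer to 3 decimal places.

P = 769/2513 ≈ 0.306009 and Q = 111/2513 ≈ 0.04417.
Under the Kimura two-parameter model, d = −½ ln(1 − 2P − Q) − ¼ ln(1 − 2Q).
1 − 2P − Q = 0.343812, giving −½ ln(0.343812) = 0.533830.
1 − 2Q = 0.91166, giving −¼ ln(0.91166) = 0.023122.
d = 0.533830 + 0.023122 = 0.556952.

0.557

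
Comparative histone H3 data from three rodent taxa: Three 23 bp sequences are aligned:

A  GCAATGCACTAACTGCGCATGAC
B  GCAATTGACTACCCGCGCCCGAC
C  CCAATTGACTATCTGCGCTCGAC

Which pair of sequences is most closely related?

A–B: 6/23 differ, p = 0.261, d = 0.321.
A–C: 6/23 differ, p = 0.261, d = 0.321.
B–C: 4/23 differ, p = 0.174, d = 0.198.
The smallest distance is between B and C.

B and C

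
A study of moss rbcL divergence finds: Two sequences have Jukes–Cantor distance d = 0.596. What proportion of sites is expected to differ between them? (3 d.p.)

0.411

p = (3/4)(1 − e^(−4d/3)) = 0.75 × (1 − e^(-0.794667)) = 0.75 × (1 − 0.451732) = 0.411201.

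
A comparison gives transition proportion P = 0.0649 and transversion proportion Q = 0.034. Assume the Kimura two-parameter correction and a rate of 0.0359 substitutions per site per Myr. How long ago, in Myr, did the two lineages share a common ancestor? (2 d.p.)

Under the Kimura two-parameter model, d = −½ ln(1 − 2P − Q) − ¼ ln(1 − 2Q).
1 − 2P − Q = 0.8362, giving −½ ln(0.8362) = 0.089444.
1 − 2Q = 0.932, giving −¼ ln(0.932) = 0.017606.
d = 0.089444 + 0.017606 = 0.107050.
Under a molecular clock d = 2μt, so t = d/(2μ) = 0.107050 / (2 × 0.0359) = 1.49 Myr.

1.49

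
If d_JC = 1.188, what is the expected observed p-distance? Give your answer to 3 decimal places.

0.596

p = (3/4)(1 − e^(−4d/3)) = 0.75 × (1 − e^(-1.584)) = 0.75 × (1 − 0.205153) = 0.596135.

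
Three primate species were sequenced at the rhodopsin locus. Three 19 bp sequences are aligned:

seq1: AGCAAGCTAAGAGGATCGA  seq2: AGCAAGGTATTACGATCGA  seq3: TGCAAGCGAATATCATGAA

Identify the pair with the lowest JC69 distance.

seq1–seq2: 4/19 differ, p = 0.211, d = 0.247.
seq1–seq3: 7/19 differ, p = 0.368, d = 0.507.
seq2–seq3: 8/19 differ, p = 0.421, d = 0.618.
The smallest distance is between seq1 and seq2.

seq1 and seq2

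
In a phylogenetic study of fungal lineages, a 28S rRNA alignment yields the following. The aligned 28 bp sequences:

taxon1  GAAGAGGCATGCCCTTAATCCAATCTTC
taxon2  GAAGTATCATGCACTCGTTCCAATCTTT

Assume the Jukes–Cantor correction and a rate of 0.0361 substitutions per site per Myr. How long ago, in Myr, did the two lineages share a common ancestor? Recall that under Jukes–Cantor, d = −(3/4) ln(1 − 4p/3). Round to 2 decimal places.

4.98

The sequences differ at 8 of 28 sites (5, 6, 7, 13, 16, 17, 18, 28), so p = 8/28 ≈ 0.285714.
d = −(3/4) ln(1 − 4p/3) = −0.75 ln(1 − 0.380952) = −0.75 ln(0.619048)
  = −0.75 × (-0.479572) = 0.359679 substitutions/site.
Under a molecular clock d = 2μt, so t = d/(2μ) = 0.359679 / (2 × 0.0361) = 4.98 Myr.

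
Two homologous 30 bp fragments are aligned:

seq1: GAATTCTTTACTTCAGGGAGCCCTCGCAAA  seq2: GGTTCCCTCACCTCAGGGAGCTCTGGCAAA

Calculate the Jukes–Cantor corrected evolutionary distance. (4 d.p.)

0.3295

The sequences differ at 8 of 30 sites (2, 3, 5, 7, 9, 12, 22, 25), so p = 8/30 ≈ 0.266667.
d = −(3/4) ln(1 − 4p/3) = −0.75 ln(1 − 0.355556) = −0.75 ln(0.644444)
  = −0.75 × (-0.439367) = 0.329525 substitutions/site.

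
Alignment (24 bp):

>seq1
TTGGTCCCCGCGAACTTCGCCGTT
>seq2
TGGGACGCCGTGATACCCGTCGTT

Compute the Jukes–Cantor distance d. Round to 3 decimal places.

The sequences differ at 9 of 24 sites (2, 5, 7, 11, 14, 15, 16, 17, 20), so p = 9/24 = 0.375.
d = −(3/4) ln(1 − 4p/3) = −0.75 ln(1 − 0.5) = −0.75 ln(0.5)
  = −0.75 × (-0.693147) = 0.519860 substitutions/site.

0.520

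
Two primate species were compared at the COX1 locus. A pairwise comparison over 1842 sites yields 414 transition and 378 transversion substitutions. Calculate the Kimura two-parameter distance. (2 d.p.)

P = 414/1842 ≈ 0.224756 and Q = 378/1842 ≈ 0.205212.
Under the Kimura two-parameter model, d = −½ ln(1 − 2P − Q) − ¼ ln(1 − 2Q).
1 − 2P − Q = 0.345276, giving −½ ln(0.345276) = 0.531706.
1 − 2Q = 0.589576, giving −¼ ln(0.589576) = 0.132088.
d = 0.531706 + 0.132088 = 0.663794.

0.66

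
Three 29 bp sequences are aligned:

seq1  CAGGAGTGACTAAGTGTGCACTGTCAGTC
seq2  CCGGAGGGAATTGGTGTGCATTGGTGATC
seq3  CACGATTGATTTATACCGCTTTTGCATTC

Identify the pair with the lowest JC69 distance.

seq1–seq2: 10/29 differ, p = 0.345, d = 0.462.
seq1–seq3: 13/29 differ, p = 0.448, d = 0.683.
seq2–seq3: 15/29 differ, p = 0.517, d = 0.878.
The smallest distance is between seq1 and seq2.

seq1 and seq2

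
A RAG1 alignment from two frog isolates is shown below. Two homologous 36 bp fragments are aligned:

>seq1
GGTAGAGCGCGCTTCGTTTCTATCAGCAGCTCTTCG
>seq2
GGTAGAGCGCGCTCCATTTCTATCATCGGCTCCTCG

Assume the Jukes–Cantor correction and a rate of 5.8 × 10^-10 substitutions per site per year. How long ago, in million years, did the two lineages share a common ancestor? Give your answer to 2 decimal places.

132.41

The sequences differ at 5 of 36 sites (14, 16, 26, 28, 33), so p = 5/36 ≈ 0.138889.
d = −(3/4) ln(1 − 4p/3) = −0.75 ln(1 − 0.185185) = −0.75 ln(0.814815)
  = −0.75 × (-0.204794) = 0.153596 substitutions/site.
Under a molecular clock d = 2μt, so t = d/(2μ) = 0.153596 / (2 × 5.8 × 10^-10) = 132.41 million years.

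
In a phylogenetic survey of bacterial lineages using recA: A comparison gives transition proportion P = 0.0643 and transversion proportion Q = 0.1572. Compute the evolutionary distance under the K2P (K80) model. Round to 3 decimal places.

Under the Kimura two-parameter model, d = −½ ln(1 − 2P − Q) − ¼ ln(1 − 2Q).
1 − 2P − Q = 0.7142, giving −½ ln(0.7142) = 0.168296.
1 − 2Q = 0.6856, giving −¼ ln(0.6856) = 0.094365.
d = 0.168296 + 0.094365 = 0.262661.

0.263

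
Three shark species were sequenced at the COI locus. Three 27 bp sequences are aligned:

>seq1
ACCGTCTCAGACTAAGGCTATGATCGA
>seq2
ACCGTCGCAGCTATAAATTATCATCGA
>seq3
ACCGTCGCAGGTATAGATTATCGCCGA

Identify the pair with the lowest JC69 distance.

seq1–seq2: 9/27 differ, p = 0.333, d = 0.441.
seq1–seq3: 10/27 differ, p = 0.370, d = 0.511.
seq2–seq3: 4/27 differ, p = 0.148, d = 0.165.
The smallest distance is between seq2 and seq3.

seq2 and seq3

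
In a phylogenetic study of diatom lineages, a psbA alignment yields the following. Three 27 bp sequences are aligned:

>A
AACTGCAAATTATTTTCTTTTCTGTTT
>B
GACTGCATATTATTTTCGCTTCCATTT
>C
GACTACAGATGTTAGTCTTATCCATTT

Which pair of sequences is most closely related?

A–B: 6/27 differ, p = 0.222, d = 0.264.
A–C: 10/27 differ, p = 0.370, d = 0.511.
B–C: 9/27 differ, p = 0.333, d = 0.441.
The smallest distance is between A and B.

A and B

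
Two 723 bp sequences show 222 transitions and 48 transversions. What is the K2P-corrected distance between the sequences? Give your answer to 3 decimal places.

0.606

P = 222/723 ≈ 0.307054 and Q = 48/723 ≈ 0.06639.
Under the Kimura two-parameter model, d = −½ ln(1 − 2P − Q) − ¼ ln(1 − 2Q).
1 − 2P − Q = 0.319502, giving −½ ln(0.319502) = 0.570496.
1 − 2Q = 0.86722, giving −¼ ln(0.86722) = 0.035616.
d = 0.570496 + 0.035616 = 0.606112.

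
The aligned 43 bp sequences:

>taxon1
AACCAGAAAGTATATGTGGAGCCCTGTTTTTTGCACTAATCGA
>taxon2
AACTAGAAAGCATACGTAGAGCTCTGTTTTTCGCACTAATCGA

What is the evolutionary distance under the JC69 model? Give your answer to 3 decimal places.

The sequences differ at 6 of 43 sites (4, 11, 15, 18, 23, 32), so p = 6/43 ≈ 0.139535.
d = −(3/4) ln(1 − 4p/3) = −0.75 ln(1 − 0.186047) = −0.75 ln(0.813953)
  = −0.75 × (-0.205853) = 0.154390 substitutions/site.

0.154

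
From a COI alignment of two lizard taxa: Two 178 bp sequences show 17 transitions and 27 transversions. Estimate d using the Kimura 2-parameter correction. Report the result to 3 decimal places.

0.300

P = 17/178 ≈ 0.095506 and Q = 27/178 ≈ 0.151685.
Under the Kimura two-parameter model, d = −½ ln(1 − 2P − Q) − ¼ ln(1 − 2Q).
1 − 2P − Q = 0.657303, giving −½ ln(0.657303) = 0.209805.
1 − 2Q = 0.69663, giving −¼ ln(0.69663) = 0.090375.
d = 0.209805 + 0.090375 = 0.300180.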